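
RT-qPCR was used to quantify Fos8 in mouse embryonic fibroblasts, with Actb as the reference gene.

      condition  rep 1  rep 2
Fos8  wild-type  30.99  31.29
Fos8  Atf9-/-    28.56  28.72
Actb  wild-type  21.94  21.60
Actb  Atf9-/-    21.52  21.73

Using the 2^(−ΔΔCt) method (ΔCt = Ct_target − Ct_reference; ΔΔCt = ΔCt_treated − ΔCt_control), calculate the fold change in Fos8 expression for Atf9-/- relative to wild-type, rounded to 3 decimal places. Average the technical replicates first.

5.116

Mean Ct: Fos8 wild-type 31.140; Fos8 Atf9-/- 28.640; Actb wild-type 21.770; Actb Atf9-/- 21.625
ΔCt(wild-type) = 31.140 − 21.770 = 9.370
ΔCt(Atf9-/-) = 28.640 − 21.625 = 7.015
ΔΔCt = 7.015 − 9.370 = -2.355
Fold change = 2^(−(-2.355)) = 2^2.355 = 5.1159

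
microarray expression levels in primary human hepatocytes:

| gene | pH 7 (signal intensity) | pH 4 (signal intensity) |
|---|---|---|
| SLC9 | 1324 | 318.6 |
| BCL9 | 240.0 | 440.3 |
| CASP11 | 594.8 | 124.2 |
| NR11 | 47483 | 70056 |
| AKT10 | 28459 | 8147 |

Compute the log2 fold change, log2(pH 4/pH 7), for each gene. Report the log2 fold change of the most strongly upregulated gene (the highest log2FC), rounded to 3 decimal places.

0.875

log2(318.6/1324) = -2.055  (SLC9)
log2(440.3/240.0) = 0.875  (BCL9)
log2(124.2/594.8) = -2.260  (CASP11)
log2(70056/47483) = 0.561  (NR11)
log2(8147/28459) = -1.805  (AKT10)
BCL9 is most strongly upregulated.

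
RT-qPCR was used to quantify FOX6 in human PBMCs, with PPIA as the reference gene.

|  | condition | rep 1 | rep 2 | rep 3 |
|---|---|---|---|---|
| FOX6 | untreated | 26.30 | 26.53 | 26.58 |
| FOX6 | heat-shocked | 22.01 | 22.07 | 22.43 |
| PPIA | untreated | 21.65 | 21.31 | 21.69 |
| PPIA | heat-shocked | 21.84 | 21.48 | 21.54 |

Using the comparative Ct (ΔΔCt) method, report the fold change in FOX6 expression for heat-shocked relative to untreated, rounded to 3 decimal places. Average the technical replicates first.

Mean Ct: FOX6 untreated 26.470; FOX6 heat-shocked 22.170; PPIA untreated 21.550; PPIA heat-shocked 21.620
ΔCt(untreated) = 26.470 − 21.550 = 4.920
ΔCt(heat-shocked) = 22.170 − 21.620 = 0.550
ΔΔCt = 0.550 − 4.920 = -4.370
Fold change = 2^(−(-4.370)) = 2^4.370 = 20.6776

20.678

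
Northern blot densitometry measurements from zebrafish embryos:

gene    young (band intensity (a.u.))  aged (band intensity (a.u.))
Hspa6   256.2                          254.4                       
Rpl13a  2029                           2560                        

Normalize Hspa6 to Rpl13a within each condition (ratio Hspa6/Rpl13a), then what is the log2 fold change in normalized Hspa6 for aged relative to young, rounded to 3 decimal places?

Hspa6/Rpl13a (young) = 256.2 / 2029 = 0.12627
Hspa6/Rpl13a (aged) = 254.4 / 2560 = 0.099375
Fold change = 0.099375 / 0.12627 = 0.7870
log2(0.7870) = -0.3455

-0.346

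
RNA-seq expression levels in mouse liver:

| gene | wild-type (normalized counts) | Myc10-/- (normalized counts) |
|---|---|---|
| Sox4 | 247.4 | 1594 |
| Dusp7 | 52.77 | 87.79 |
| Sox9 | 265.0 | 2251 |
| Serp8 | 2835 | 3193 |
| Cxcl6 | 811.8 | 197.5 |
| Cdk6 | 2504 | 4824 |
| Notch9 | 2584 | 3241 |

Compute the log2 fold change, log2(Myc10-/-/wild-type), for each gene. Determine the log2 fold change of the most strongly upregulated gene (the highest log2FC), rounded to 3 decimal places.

3.087

log2(1594/247.4) = 2.688  (Sox4)
log2(87.79/52.77) = 0.734  (Dusp7)
log2(2251/265.0) = 3.087  (Sox9)
log2(3193/2835) = 0.172  (Serp8)
log2(197.5/811.8) = -2.039  (Cxcl6)
log2(4824/2504) = 0.946  (Cdk6)
log2(3241/2584) = 0.327  (Notch9)
Sox9 is most strongly upregulated.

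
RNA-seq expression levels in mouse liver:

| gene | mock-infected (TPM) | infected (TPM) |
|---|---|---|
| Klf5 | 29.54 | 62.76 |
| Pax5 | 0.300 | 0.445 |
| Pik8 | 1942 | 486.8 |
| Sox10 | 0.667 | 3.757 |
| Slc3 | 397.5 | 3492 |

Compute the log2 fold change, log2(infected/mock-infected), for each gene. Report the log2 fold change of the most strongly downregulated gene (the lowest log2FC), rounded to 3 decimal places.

-1.996

log2(62.76/29.54) = 1.087  (Klf5)
log2(0.445/0.300) = 0.569  (Pax5)
log2(486.8/1942) = -1.996  (Pik8)
log2(3.757/0.667) = 2.494  (Sox10)
log2(3492/397.5) = 3.135  (Slc3)
Pik8 is most strongly downregulated.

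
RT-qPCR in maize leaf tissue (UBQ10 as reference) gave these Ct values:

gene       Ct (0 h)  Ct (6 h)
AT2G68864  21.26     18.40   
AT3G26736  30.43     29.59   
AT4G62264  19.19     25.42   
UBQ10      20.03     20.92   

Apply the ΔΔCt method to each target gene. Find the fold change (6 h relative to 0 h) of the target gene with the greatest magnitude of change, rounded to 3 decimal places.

AT2G68864: ΔΔCt = (18.40−20.92) − (21.26−20.03) = -2.52 − 1.23 = -3.75; fold change = 2^3.75 = 13.454
AT3G26736: ΔΔCt = (29.59−20.92) − (30.43−20.03) = 8.67 − 10.40 = -1.73; fold change = 2^1.73 = 3.317
AT4G62264: ΔΔCt = (25.42−20.92) − (19.19−20.03) = 4.50 − (-0.84) = 5.34; fold change = 2^-5.34 = 0.025
AT4G62264 has the largest |ΔΔCt| = 5.34.

0.025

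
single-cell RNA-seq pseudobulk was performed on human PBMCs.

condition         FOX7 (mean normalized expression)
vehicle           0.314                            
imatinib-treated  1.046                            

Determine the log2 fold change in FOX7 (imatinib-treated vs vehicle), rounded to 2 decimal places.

1.74

Fold change = 1.046 / 0.314 = 3.3312
log2(3.3312) = 1.736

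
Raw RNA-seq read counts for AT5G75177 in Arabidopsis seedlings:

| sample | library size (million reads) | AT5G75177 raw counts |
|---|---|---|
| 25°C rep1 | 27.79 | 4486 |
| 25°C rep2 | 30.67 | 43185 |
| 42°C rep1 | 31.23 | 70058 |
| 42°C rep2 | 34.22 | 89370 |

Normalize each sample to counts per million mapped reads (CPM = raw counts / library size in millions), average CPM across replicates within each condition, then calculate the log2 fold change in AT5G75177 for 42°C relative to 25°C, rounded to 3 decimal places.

1.629

CPM(25°C rep1) = 4486 / 27.79 = 161.4250
CPM(25°C rep2) = 43185 / 30.67 = 1408.0535
CPM(42°C rep1) = 70058 / 31.23 = 2243.2917
CPM(42°C rep2) = 89370 / 34.22 = 2611.6306
mean CPM(25°C) = 784.7392; mean CPM(42°C) = 2427.4612
Fold change = 2427.4612 / 784.7392 = 3.09333
log2(3.09333) = 1.6292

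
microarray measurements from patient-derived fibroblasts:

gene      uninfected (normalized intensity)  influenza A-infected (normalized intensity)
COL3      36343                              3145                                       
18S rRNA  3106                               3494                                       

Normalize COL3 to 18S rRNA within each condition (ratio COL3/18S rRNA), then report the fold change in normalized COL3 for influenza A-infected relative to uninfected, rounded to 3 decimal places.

0.077

COL3/18S rRNA (uninfected) = 36343 / 3106 = 11.701
COL3/18S rRNA (influenza A-infected) = 3145 / 3494 = 0.90011
Fold change = 0.90011 / 11.701 = 0.0769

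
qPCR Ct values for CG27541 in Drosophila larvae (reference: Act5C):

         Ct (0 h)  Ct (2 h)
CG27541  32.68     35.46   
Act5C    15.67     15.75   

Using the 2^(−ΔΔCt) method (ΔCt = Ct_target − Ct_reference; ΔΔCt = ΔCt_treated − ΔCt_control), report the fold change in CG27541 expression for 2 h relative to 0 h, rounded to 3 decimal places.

ΔCt(0 h) = 32.680 − 15.670 = 17.010
ΔCt(2 h) = 35.460 − 15.750 = 19.710
ΔΔCt = 19.710 − 17.010 = 2.700
Fold change = 2^(−2.700) = 0.1539

0.154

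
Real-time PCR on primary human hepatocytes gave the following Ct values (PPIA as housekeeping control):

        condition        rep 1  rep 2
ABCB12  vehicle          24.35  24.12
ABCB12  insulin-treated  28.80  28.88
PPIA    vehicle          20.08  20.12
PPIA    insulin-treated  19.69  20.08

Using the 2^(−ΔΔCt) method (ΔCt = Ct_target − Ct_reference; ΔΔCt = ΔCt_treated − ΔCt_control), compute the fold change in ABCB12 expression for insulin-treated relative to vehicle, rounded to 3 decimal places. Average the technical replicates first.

0.035

Mean Ct: ABCB12 vehicle 24.235; ABCB12 insulin-treated 28.840; PPIA vehicle 20.100; PPIA insulin-treated 19.885
ΔCt(vehicle) = 24.235 − 20.100 = 4.135
ΔCt(insulin-treated) = 28.840 − 19.885 = 8.955
ΔΔCt = 8.955 − 4.135 = 4.820
Fold change = 2^(−4.820) = 0.0354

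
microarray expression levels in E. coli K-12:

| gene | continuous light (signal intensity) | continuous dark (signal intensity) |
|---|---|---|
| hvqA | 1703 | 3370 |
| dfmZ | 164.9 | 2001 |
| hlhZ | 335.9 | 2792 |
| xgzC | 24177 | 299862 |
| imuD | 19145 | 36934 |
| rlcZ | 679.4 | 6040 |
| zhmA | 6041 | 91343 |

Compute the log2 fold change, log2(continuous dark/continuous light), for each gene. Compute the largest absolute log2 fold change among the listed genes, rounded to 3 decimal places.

3.918

log2(3370/1703) = 0.985  (hvqA)
log2(2001/164.9) = 3.601  (dfmZ)
log2(2792/335.9) = 3.055  (hlhZ)
log2(299862/24177) = 3.633  (xgzC)
log2(36934/19145) = 0.948  (imuD)
log2(6040/679.4) = 3.152  (rlcZ)
log2(91343/6041) = 3.918  (zhmA)
The largest magnitude belongs to zhmA.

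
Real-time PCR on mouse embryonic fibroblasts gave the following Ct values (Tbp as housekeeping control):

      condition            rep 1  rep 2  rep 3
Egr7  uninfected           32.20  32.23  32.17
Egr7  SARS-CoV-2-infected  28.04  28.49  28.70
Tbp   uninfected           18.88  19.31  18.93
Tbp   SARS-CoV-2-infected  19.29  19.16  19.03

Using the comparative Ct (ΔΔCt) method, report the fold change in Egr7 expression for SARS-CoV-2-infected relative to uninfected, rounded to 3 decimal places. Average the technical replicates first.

15.032

Mean Ct: Egr7 uninfected 32.200; Egr7 SARS-CoV-2-infected 28.410; Tbp uninfected 19.040; Tbp SARS-CoV-2-infected 19.160
ΔCt(uninfected) = 32.200 − 19.040 = 13.160
ΔCt(SARS-CoV-2-infected) = 28.410 − 19.160 = 9.250
ΔΔCt = 9.250 − 13.160 = -3.910
Fold change = 2^(−(-3.910)) = 2^3.910 = 15.0324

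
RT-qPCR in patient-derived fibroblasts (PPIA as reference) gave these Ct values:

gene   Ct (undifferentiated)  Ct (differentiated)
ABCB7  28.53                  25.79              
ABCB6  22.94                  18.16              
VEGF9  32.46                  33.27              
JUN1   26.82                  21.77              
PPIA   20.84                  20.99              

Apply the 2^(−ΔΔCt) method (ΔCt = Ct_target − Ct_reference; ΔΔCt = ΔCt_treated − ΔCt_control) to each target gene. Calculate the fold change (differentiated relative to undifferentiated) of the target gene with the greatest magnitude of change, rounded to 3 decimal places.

ABCB7: ΔΔCt = (25.79−20.99) − (28.53−20.84) = 4.80 − 7.69 = -2.89; fold change = 2^2.89 = 7.413
ABCB6: ΔΔCt = (18.16−20.99) − (22.94−20.84) = -2.83 − 2.10 = -4.93; fold change = 2^4.93 = 30.484
VEGF9: ΔΔCt = (33.27−20.99) − (32.46−20.84) = 12.28 − 11.62 = 0.66; fold change = 2^-0.66 = 0.633
JUN1: ΔΔCt = (21.77−20.99) − (26.82−20.84) = 0.78 − 5.98 = -5.20; fold change = 2^5.20 = 36.758
JUN1 has the largest |ΔΔCt| = 5.20.

36.758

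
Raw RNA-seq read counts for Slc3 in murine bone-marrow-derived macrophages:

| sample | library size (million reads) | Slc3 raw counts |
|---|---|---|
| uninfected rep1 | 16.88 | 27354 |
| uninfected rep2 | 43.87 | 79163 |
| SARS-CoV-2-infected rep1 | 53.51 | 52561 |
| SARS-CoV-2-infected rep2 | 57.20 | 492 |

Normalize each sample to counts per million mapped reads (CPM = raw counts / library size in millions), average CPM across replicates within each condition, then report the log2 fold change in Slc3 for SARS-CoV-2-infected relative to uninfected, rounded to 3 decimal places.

CPM(uninfected rep1) = 27354 / 16.88 = 1620.4976
CPM(uninfected rep2) = 79163 / 43.87 = 1804.4905
CPM(SARS-CoV-2-infected rep1) = 52561 / 53.51 = 982.2650
CPM(SARS-CoV-2-infected rep2) = 492 / 57.20 = 8.6014
mean CPM(uninfected) = 1712.4941; mean CPM(SARS-CoV-2-infected) = 495.4332
Fold change = 495.4332 / 1712.4941 = 0.28931
log2(0.28931) = -1.7893

-1.789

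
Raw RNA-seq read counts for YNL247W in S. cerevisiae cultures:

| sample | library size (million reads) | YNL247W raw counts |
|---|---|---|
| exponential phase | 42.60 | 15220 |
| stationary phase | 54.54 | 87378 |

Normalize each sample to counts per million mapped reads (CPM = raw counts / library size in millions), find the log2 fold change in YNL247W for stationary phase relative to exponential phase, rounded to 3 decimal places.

CPM(exponential phase) = 15220 / 42.60 = 357.2770
CPM(stationary phase) = 87378 / 54.54 = 1602.0902
Fold change = 1602.0902 / 357.2770 = 4.48417
log2(4.48417) = 2.1648

2.165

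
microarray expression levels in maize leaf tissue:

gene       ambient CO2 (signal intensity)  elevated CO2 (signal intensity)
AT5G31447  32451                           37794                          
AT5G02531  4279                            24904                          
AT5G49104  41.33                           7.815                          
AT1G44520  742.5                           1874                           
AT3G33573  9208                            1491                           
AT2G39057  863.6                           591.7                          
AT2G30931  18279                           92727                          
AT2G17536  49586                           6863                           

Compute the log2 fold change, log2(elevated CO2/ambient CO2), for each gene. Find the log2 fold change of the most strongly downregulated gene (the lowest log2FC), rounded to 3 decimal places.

-2.853

log2(37794/32451) = 0.220  (AT5G31447)
log2(24904/4279) = 2.541  (AT5G02531)
log2(7.815/41.33) = -2.403  (AT5G49104)
log2(1874/742.5) = 1.336  (AT1G44520)
log2(1491/9208) = -2.627  (AT3G33573)
log2(591.7/863.6) = -0.545  (AT2G39057)
log2(92727/18279) = 2.343  (AT2G30931)
log2(6863/49586) = -2.853  (AT2G17536)
AT2G17536 is most strongly downregulated.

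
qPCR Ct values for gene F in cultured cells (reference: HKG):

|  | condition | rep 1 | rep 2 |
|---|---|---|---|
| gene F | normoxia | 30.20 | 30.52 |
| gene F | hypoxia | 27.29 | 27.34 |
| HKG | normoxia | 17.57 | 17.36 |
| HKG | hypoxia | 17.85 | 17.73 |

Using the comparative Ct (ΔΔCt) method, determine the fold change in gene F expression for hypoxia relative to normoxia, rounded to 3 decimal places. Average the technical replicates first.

Mean Ct: gene F normoxia 30.360; gene F hypoxia 27.315; HKG normoxia 17.465; HKG hypoxia 17.790
ΔCt(normoxia) = 30.360 − 17.465 = 12.895
ΔCt(hypoxia) = 27.315 − 17.790 = 9.525
ΔΔCt = 9.525 − 12.895 = -3.370
Fold change = 2^(−(-3.370)) = 2^3.370 = 10.3388

10.339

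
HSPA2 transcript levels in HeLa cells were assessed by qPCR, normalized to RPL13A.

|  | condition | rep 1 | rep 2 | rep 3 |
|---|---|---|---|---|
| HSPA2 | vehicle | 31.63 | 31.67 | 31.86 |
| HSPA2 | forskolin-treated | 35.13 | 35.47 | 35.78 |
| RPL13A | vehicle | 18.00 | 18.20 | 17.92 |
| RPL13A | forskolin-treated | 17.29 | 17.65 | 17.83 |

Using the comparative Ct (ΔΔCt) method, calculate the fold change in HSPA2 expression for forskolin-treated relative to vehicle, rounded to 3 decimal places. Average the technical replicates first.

0.055

Mean Ct: HSPA2 vehicle 31.720; HSPA2 forskolin-treated 35.460; RPL13A vehicle 18.040; RPL13A forskolin-treated 17.590
ΔCt(vehicle) = 31.720 − 18.040 = 13.680
ΔCt(forskolin-treated) = 35.460 − 17.590 = 17.870
ΔΔCt = 17.870 − 13.680 = 4.190
Fold change = 2^(−4.190) = 0.0548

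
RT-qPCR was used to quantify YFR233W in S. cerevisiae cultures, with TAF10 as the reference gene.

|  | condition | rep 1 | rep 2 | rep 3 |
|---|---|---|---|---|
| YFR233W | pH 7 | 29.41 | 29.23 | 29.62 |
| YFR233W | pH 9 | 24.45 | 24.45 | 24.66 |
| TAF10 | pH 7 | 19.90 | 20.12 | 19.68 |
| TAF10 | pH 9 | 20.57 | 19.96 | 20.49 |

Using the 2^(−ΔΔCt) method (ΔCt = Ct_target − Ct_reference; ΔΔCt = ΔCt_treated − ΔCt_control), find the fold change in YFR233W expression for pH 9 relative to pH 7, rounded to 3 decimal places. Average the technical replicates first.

Mean Ct: YFR233W pH 7 29.420; YFR233W pH 9 24.520; TAF10 pH 7 19.900; TAF10 pH 9 20.340
ΔCt(pH 7) = 29.420 − 19.900 = 9.520
ΔCt(pH 9) = 24.520 − 20.340 = 4.180
ΔΔCt = 4.180 − 9.520 = -5.340
Fold change = 2^(−(-5.340)) = 2^5.340 = 40.5042

40.504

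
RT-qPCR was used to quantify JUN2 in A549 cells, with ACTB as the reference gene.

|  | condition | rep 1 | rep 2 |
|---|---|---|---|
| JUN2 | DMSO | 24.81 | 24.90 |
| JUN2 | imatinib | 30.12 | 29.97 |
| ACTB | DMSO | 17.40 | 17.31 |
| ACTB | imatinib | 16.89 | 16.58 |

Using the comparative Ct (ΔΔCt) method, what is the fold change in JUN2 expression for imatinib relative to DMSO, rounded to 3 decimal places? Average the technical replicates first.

0.018

Mean Ct: JUN2 DMSO 24.855; JUN2 imatinib 30.045; ACTB DMSO 17.355; ACTB imatinib 16.735
ΔCt(DMSO) = 24.855 − 17.355 = 7.500
ΔCt(imatinib) = 30.045 − 16.735 = 13.310
ΔΔCt = 13.310 − 7.500 = 5.810
Fold change = 2^(−5.810) = 0.0178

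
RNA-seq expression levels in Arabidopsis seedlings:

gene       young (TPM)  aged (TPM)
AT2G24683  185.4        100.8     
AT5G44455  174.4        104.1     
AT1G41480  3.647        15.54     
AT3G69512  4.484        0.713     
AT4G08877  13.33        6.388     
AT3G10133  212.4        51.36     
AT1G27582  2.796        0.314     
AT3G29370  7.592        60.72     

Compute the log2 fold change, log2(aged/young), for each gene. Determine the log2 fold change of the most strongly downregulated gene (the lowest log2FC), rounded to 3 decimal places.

-3.155

log2(100.8/185.4) = -0.879  (AT2G24683)
log2(104.1/174.4) = -0.744  (AT5G44455)
log2(15.54/3.647) = 2.091  (AT1G41480)
log2(0.713/4.484) = -2.653  (AT3G69512)
log2(6.388/13.33) = -1.061  (AT4G08877)
log2(51.36/212.4) = -2.048  (AT3G10133)
log2(0.314/2.796) = -3.155  (AT1G27582)
log2(60.72/7.592) = 3.000  (AT3G29370)
AT1G27582 is most strongly downregulated.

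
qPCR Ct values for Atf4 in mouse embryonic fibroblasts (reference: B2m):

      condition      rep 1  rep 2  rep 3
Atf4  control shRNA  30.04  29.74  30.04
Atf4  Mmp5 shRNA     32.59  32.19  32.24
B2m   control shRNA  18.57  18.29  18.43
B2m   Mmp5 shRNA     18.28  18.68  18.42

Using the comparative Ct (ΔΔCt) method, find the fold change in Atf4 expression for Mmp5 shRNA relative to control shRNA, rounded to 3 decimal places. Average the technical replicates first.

0.193

Mean Ct: Atf4 control shRNA 29.940; Atf4 Mmp5 shRNA 32.340; B2m control shRNA 18.430; B2m Mmp5 shRNA 18.460
ΔCt(control shRNA) = 29.940 − 18.430 = 11.510
ΔCt(Mmp5 shRNA) = 32.340 − 18.460 = 13.880
ΔΔCt = 13.880 − 11.510 = 2.370
Fold change = 2^(−2.370) = 0.1934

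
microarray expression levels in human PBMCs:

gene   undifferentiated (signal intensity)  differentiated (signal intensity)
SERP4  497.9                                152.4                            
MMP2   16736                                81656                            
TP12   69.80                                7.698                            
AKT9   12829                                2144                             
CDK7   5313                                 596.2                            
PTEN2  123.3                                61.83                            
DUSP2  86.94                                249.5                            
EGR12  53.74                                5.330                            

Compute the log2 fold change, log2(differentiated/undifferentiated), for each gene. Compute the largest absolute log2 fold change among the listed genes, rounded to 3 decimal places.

3.334

log2(152.4/497.9) = -1.708  (SERP4)
log2(81656/16736) = 2.287  (MMP2)
log2(7.698/69.80) = -3.181  (TP12)
log2(2144/12829) = -2.581  (AKT9)
log2(596.2/5313) = -3.156  (CDK7)
log2(61.83/123.3) = -0.996  (PTEN2)
log2(249.5/86.94) = 1.521  (DUSP2)
log2(5.330/53.74) = -3.334  (EGR12)
The largest magnitude belongs to EGR12.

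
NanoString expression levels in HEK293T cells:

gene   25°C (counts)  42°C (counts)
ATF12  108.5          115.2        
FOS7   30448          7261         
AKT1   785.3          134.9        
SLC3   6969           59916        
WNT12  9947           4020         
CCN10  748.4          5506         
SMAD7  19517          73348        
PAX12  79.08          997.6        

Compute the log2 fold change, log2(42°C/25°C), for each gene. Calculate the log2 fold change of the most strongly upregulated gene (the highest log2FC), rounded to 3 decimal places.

3.657

log2(115.2/108.5) = 0.086  (ATF12)
log2(7261/30448) = -2.068  (FOS7)
log2(134.9/785.3) = -2.541  (AKT1)
log2(59916/6969) = 3.104  (SLC3)
log2(4020/9947) = -1.307  (WNT12)
log2(5506/748.4) = 2.879  (CCN10)
log2(73348/19517) = 1.910  (SMAD7)
log2(997.6/79.08) = 3.657  (PAX12)
PAX12 is most strongly upregulated.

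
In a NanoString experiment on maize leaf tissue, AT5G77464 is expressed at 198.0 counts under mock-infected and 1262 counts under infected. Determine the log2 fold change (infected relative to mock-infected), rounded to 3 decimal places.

Fold change = 1262 / 198.0 = 6.3737
log2(6.3737) = 2.6721

2.672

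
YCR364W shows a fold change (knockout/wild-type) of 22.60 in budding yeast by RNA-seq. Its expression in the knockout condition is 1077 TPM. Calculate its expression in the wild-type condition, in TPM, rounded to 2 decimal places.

47.65

wild-type expression = 1077 / 22.60 = 47.65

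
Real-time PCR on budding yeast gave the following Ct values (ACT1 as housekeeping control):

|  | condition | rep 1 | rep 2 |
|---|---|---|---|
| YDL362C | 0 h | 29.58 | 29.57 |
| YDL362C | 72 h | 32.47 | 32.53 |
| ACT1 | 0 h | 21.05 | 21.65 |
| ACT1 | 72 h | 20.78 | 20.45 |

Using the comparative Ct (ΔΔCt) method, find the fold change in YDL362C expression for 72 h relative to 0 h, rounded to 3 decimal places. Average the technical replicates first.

Mean Ct: YDL362C 0 h 29.575; YDL362C 72 h 32.500; ACT1 0 h 21.350; ACT1 72 h 20.615
ΔCt(0 h) = 29.575 − 21.350 = 8.225
ΔCt(72 h) = 32.500 − 20.615 = 11.885
ΔΔCt = 11.885 − 8.225 = 3.660
Fold change = 2^(−3.660) = 0.0791

0.079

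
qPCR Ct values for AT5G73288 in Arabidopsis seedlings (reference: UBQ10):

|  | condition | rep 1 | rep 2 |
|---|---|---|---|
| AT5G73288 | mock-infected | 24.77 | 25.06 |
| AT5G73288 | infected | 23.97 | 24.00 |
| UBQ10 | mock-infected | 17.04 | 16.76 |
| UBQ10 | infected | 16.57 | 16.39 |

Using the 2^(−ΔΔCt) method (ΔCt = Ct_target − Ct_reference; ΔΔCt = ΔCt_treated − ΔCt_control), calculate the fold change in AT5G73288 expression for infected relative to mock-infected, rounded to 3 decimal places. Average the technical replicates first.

1.424

Mean Ct: AT5G73288 mock-infected 24.915; AT5G73288 infected 23.985; UBQ10 mock-infected 16.900; UBQ10 infected 16.480
ΔCt(mock-infected) = 24.915 − 16.900 = 8.015
ΔCt(infected) = 23.985 − 16.480 = 7.505
ΔΔCt = 7.505 − 8.015 = -0.510
Fold change = 2^(−(-0.510)) = 2^0.510 = 1.4241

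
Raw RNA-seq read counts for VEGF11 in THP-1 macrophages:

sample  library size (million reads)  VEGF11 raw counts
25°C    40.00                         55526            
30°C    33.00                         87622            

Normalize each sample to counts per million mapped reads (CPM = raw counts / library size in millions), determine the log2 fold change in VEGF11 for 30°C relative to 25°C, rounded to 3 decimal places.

CPM(25°C) = 55526 / 40.00 = 1388.1500
CPM(30°C) = 87622 / 33.00 = 2655.2121
Fold change = 2655.2121 / 1388.1500 = 1.91277
log2(1.91277) = 0.9357

0.936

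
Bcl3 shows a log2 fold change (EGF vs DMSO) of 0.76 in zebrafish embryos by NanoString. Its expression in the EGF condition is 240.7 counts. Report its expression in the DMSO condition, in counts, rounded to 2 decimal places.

142.13

Fold change = 2^(0.76) = 1.6935
DMSO expression = 240.7 / 1.6935 = 142.13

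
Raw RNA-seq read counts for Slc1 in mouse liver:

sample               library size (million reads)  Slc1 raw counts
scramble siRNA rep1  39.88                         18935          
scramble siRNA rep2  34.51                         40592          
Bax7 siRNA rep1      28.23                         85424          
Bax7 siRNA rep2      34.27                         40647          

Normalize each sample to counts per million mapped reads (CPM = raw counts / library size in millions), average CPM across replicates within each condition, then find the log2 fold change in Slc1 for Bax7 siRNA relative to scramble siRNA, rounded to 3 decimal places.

CPM(scramble siRNA rep1) = 18935 / 39.88 = 474.7994
CPM(scramble siRNA rep2) = 40592 / 34.51 = 1176.2388
CPM(Bax7 siRNA rep1) = 85424 / 28.23 = 3026.0007
CPM(Bax7 siRNA rep2) = 40647 / 34.27 = 1186.0811
mean CPM(scramble siRNA) = 825.5191; mean CPM(Bax7 siRNA) = 2106.0409
Fold change = 2106.0409 / 825.5191 = 2.55117
log2(2.55117) = 1.3512

1.351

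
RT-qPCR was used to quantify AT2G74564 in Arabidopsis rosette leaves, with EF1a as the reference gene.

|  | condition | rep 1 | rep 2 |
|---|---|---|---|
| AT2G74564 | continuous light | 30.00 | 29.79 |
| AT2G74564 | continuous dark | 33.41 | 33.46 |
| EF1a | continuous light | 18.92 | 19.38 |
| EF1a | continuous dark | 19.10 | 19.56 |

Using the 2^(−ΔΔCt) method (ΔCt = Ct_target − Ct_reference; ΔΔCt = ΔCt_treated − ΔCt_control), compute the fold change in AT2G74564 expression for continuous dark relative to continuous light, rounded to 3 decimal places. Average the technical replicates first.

Mean Ct: AT2G74564 continuous light 29.895; AT2G74564 continuous dark 33.435; EF1a continuous light 19.150; EF1a continuous dark 19.330
ΔCt(continuous light) = 29.895 − 19.150 = 10.745
ΔCt(continuous dark) = 33.435 − 19.330 = 14.105
ΔΔCt = 14.105 − 10.745 = 3.360
Fold change = 2^(−3.360) = 0.0974

0.097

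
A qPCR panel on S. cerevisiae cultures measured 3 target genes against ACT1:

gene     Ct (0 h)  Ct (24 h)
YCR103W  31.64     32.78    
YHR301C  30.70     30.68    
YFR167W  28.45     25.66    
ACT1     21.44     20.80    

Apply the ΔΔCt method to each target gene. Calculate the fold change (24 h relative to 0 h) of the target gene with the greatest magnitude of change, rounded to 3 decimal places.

YCR103W: ΔΔCt = (32.78−20.80) − (31.64−21.44) = 11.98 − 10.20 = 1.78; fold change = 2^-1.78 = 0.291
YHR301C: ΔΔCt = (30.68−20.80) − (30.70−21.44) = 9.88 − 9.26 = 0.62; fold change = 2^-0.62 = 0.651
YFR167W: ΔΔCt = (25.66−20.80) − (28.45−21.44) = 4.86 − 7.01 = -2.15; fold change = 2^2.15 = 4.438
YFR167W has the largest |ΔΔCt| = 2.15.

4.438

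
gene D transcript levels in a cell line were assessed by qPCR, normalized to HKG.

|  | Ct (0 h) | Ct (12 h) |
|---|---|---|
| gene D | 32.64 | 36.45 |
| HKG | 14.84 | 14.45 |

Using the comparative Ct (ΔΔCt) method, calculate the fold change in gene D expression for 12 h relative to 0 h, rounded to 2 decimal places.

0.05

ΔCt(0 h) = 32.640 − 14.840 = 17.800
ΔCt(12 h) = 36.450 − 14.450 = 22.000
ΔΔCt = 22.000 − 17.800 = 4.200
Fold change = 2^(−4.200) = 0.054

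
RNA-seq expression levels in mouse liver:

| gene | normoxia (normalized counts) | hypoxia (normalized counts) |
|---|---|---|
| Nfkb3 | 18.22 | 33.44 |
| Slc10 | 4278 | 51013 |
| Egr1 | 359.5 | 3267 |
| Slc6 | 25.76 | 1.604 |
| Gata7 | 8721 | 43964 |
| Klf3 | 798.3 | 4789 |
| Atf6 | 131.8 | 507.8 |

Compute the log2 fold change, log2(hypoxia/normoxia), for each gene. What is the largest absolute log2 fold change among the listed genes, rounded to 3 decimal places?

log2(33.44/18.22) = 0.876  (Nfkb3)
log2(51013/4278) = 3.576  (Slc10)
log2(3267/359.5) = 3.184  (Egr1)
log2(1.604/25.76) = -4.005  (Slc6)
log2(43964/8721) = 2.334  (Gata7)
log2(4789/798.3) = 2.585  (Klf3)
log2(507.8/131.8) = 1.946  (Atf6)
The largest magnitude belongs to Slc6.

4.005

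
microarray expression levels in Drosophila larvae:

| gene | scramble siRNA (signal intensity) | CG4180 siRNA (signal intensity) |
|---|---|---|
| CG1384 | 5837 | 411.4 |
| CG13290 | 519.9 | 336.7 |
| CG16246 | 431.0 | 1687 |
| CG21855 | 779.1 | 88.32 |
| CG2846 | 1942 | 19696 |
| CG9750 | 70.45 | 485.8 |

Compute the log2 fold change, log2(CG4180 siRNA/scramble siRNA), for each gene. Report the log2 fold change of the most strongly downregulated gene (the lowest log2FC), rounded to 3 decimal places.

log2(411.4/5837) = -3.827  (CG1384)
log2(336.7/519.9) = -0.627  (CG13290)
log2(1687/431.0) = 1.969  (CG16246)
log2(88.32/779.1) = -3.141  (CG21855)
log2(19696/1942) = 3.342  (CG2846)
log2(485.8/70.45) = 2.786  (CG9750)
CG1384 is most strongly downregulated.

-3.827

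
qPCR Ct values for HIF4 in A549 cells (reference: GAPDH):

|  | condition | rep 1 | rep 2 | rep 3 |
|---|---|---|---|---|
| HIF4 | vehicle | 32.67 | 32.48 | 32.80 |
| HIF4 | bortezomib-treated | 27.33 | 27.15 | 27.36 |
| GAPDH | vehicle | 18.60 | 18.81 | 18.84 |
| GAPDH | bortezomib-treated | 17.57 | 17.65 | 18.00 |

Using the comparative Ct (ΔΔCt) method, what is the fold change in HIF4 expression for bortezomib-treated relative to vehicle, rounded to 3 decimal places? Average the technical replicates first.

20.535

Mean Ct: HIF4 vehicle 32.650; HIF4 bortezomib-treated 27.280; GAPDH vehicle 18.750; GAPDH bortezomib-treated 17.740
ΔCt(vehicle) = 32.650 − 18.750 = 13.900
ΔCt(bortezomib-treated) = 27.280 − 17.740 = 9.540
ΔΔCt = 9.540 − 13.900 = -4.360
Fold change = 2^(−(-4.360)) = 2^4.360 = 20.5348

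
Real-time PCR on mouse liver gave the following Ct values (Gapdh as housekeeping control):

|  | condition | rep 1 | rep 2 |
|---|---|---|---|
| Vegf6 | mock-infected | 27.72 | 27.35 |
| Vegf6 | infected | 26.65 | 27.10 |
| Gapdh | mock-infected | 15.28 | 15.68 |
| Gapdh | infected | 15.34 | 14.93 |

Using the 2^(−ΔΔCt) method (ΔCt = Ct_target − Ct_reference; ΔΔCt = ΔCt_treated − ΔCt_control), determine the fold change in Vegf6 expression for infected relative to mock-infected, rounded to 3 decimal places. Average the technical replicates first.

1.244

Mean Ct: Vegf6 mock-infected 27.535; Vegf6 infected 26.875; Gapdh mock-infected 15.480; Gapdh infected 15.135
ΔCt(mock-infected) = 27.535 − 15.480 = 12.055
ΔCt(infected) = 26.875 − 15.135 = 11.740
ΔΔCt = 11.740 − 12.055 = -0.315
Fold change = 2^(−(-0.315)) = 2^0.315 = 1.2440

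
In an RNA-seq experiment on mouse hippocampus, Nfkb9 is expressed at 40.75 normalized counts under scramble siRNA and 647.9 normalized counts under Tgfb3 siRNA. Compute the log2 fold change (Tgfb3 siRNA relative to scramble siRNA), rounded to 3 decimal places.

3.991

Fold change = 647.9 / 40.75 = 15.8994
log2(15.8994) = 3.9909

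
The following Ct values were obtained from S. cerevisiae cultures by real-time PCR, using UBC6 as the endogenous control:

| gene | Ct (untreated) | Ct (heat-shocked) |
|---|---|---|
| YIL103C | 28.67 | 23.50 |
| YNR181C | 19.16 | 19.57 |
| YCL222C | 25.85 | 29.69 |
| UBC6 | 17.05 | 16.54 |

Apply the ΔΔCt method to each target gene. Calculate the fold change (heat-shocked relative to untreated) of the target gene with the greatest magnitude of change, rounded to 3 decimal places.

YIL103C: ΔΔCt = (23.50−16.54) − (28.67−17.05) = 6.96 − 11.62 = -4.66; fold change = 2^4.66 = 25.281
YNR181C: ΔΔCt = (19.57−16.54) − (19.16−17.05) = 3.03 − 2.11 = 0.92; fold change = 2^-0.92 = 0.529
YCL222C: ΔΔCt = (29.69−16.54) − (25.85−17.05) = 13.15 − 8.80 = 4.35; fold change = 2^-4.35 = 0.049
YIL103C has the largest |ΔΔCt| = 4.66.

25.281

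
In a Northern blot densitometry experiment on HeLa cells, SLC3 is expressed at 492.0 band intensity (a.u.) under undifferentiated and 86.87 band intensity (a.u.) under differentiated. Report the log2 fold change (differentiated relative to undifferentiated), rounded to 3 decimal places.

Fold change = 86.87 / 492.0 = 0.1766
log2(0.1766) = -2.5017

-2.502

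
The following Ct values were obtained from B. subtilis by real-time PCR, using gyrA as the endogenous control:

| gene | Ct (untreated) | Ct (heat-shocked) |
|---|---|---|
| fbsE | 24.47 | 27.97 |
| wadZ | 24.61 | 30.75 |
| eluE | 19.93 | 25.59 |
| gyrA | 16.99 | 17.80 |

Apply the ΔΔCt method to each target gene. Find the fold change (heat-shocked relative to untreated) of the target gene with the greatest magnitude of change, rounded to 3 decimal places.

0.025

fbsE: ΔΔCt = (27.97−17.80) − (24.47−16.99) = 10.17 − 7.48 = 2.69; fold change = 2^-2.69 = 0.155
wadZ: ΔΔCt = (30.75−17.80) − (24.61−16.99) = 12.95 − 7.62 = 5.33; fold change = 2^-5.33 = 0.025
eluE: ΔΔCt = (25.59−17.80) − (19.93−16.99) = 7.79 − 2.94 = 4.85; fold change = 2^-4.85 = 0.035
wadZ has the largest |ΔΔCt| = 5.33.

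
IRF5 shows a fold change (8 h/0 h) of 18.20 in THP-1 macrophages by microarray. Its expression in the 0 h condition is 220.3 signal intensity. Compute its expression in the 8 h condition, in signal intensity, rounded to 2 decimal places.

8 h expression = 220.3 × 18.20 = 4009.46

4009.46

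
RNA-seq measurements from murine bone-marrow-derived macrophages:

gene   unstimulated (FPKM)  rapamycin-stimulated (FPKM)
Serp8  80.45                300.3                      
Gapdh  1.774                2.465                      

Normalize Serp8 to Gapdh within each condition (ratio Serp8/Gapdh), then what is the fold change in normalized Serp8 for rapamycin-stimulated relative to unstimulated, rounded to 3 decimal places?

2.686

Serp8/Gapdh (unstimulated) = 80.45 / 1.774 = 45.349
Serp8/Gapdh (rapamycin-stimulated) = 300.3 / 2.465 = 121.83
Fold change = 121.83 / 45.349 = 2.6864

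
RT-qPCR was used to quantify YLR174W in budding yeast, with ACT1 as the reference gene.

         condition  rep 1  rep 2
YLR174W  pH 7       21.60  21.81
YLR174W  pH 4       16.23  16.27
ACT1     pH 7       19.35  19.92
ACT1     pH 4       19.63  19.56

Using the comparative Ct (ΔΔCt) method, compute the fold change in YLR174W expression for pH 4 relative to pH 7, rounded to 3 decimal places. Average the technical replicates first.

42.666

Mean Ct: YLR174W pH 7 21.705; YLR174W pH 4 16.250; ACT1 pH 7 19.635; ACT1 pH 4 19.595
ΔCt(pH 7) = 21.705 − 19.635 = 2.070
ΔCt(pH 4) = 16.250 − 19.595 = -3.345
ΔΔCt = -3.345 − 2.070 = -5.415
Fold change = 2^(−(-5.415)) = 2^5.415 = 42.6656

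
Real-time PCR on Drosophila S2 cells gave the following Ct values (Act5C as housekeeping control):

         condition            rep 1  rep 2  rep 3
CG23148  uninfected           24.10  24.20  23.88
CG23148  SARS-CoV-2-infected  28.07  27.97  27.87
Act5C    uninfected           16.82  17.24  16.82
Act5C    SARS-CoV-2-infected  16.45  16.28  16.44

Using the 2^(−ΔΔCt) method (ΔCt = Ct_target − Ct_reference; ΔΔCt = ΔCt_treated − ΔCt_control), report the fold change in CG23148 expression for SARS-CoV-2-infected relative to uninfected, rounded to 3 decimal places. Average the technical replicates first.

Mean Ct: CG23148 uninfected 24.060; CG23148 SARS-CoV-2-infected 27.970; Act5C uninfected 16.960; Act5C SARS-CoV-2-infected 16.390
ΔCt(uninfected) = 24.060 − 16.960 = 7.100
ΔCt(SARS-CoV-2-infected) = 27.970 − 16.390 = 11.580
ΔΔCt = 11.580 − 7.100 = 4.480
Fold change = 2^(−4.480) = 0.0448

0.045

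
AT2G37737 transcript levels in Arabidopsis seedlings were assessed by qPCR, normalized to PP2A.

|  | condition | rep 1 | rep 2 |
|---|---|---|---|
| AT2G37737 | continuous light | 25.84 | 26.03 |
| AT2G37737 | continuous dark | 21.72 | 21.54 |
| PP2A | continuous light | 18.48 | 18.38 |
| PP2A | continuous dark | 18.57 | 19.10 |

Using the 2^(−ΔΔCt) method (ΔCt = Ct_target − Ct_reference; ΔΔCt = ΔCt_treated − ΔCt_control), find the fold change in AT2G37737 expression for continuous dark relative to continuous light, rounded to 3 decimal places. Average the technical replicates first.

Mean Ct: AT2G37737 continuous light 25.935; AT2G37737 continuous dark 21.630; PP2A continuous light 18.430; PP2A continuous dark 18.835
ΔCt(continuous light) = 25.935 − 18.430 = 7.505
ΔCt(continuous dark) = 21.630 − 18.835 = 2.795
ΔΔCt = 2.795 − 7.505 = -4.710
Fold change = 2^(−(-4.710)) = 2^4.710 = 26.1729

26.173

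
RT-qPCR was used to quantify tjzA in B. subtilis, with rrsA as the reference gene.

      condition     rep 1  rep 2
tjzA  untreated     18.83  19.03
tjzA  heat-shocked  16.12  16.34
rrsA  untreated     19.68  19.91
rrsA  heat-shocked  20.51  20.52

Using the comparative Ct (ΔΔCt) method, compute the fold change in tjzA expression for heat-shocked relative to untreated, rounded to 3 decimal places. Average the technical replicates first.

10.703

Mean Ct: tjzA untreated 18.930; tjzA heat-shocked 16.230; rrsA untreated 19.795; rrsA heat-shocked 20.515
ΔCt(untreated) = 18.930 − 19.795 = -0.865
ΔCt(heat-shocked) = 16.230 − 20.515 = -4.285
ΔΔCt = -4.285 − (-0.865) = -3.420
Fold change = 2^(−(-3.420)) = 2^3.420 = 10.7034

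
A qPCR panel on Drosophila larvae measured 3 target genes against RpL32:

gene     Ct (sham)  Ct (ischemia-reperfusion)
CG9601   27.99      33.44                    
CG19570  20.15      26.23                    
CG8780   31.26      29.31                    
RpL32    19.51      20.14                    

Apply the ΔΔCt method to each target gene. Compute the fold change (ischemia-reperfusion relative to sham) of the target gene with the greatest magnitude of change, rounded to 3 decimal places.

CG9601: ΔΔCt = (33.44−20.14) − (27.99−19.51) = 13.30 − 8.48 = 4.82; fold change = 2^-4.82 = 0.035
CG19570: ΔΔCt = (26.23−20.14) − (20.15−19.51) = 6.09 − 0.64 = 5.45; fold change = 2^-5.45 = 0.023
CG8780: ΔΔCt = (29.31−20.14) − (31.26−19.51) = 9.17 − 11.75 = -2.58; fold change = 2^2.58 = 5.979
CG19570 has the largest |ΔΔCt| = 5.45.

0.023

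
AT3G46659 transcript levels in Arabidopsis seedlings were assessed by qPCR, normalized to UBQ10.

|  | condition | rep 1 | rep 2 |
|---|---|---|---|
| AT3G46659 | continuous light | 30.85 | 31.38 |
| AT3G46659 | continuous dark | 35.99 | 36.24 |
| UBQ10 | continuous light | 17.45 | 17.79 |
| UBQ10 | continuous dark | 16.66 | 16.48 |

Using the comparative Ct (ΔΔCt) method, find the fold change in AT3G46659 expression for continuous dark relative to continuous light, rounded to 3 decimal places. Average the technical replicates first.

0.015

Mean Ct: AT3G46659 continuous light 31.115; AT3G46659 continuous dark 36.115; UBQ10 continuous light 17.620; UBQ10 continuous dark 16.570
ΔCt(continuous light) = 31.115 − 17.620 = 13.495
ΔCt(continuous dark) = 36.115 − 16.570 = 19.545
ΔΔCt = 19.545 − 13.495 = 6.050
Fold change = 2^(−6.050) = 0.0151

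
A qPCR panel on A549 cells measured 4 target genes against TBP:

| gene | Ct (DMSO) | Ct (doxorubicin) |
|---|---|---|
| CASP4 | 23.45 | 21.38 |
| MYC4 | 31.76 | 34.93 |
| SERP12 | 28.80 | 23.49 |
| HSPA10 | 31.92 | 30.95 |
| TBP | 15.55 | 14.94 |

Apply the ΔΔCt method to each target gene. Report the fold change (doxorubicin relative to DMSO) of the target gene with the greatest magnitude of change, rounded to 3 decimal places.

25.992

CASP4: ΔΔCt = (21.38−14.94) − (23.45−15.55) = 6.44 − 7.90 = -1.46; fold change = 2^1.46 = 2.751
MYC4: ΔΔCt = (34.93−14.94) − (31.76−15.55) = 19.99 − 16.21 = 3.78; fold change = 2^-3.78 = 0.073
SERP12: ΔΔCt = (23.49−14.94) − (28.80−15.55) = 8.55 − 13.25 = -4.70; fold change = 2^4.70 = 25.992
HSPA10: ΔΔCt = (30.95−14.94) − (31.92−15.55) = 16.01 − 16.37 = -0.36; fold change = 2^0.36 = 1.283
SERP12 has the largest |ΔΔCt| = 4.70.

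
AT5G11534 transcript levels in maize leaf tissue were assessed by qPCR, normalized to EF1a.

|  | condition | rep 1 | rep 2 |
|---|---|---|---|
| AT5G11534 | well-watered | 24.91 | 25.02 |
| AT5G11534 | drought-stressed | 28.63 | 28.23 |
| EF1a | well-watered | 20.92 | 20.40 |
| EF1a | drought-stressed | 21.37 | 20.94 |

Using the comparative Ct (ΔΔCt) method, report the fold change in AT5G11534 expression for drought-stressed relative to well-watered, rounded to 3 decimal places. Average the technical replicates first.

0.128

Mean Ct: AT5G11534 well-watered 24.965; AT5G11534 drought-stressed 28.430; EF1a well-watered 20.660; EF1a drought-stressed 21.155
ΔCt(well-watered) = 24.965 − 20.660 = 4.305
ΔCt(drought-stressed) = 28.430 − 21.155 = 7.275
ΔΔCt = 7.275 − 4.305 = 2.970
Fold change = 2^(−2.970) = 0.1276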